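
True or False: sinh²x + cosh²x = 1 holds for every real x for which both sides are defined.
Claim: sinh²x + cosh²x = 1.
Test a specific point where both sides are defined: x = 1.
LHS = sinh²x + cosh²x ≈ 3.7622
RHS = 1 ≈ 1.0000
Since 3.7622 ≠ 1.0000, the equation fails at this point, so it cannot hold for every real x for which both sides are defined.
The correct hyperbolic identity is cosh²x - sinh²x = 1 (a difference); the sum sinh²x + cosh²x equals cosh(2x).

Conclusion: False.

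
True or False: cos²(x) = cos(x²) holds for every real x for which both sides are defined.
Claim: cos²(x) = cos(x²).
Test a specific point where both sides are defined: x = π/2.
LHS = cos²(x) ≈ 0.0000
RHS = cos(x²) ≈ -0.7812
Since 0.0000 ≠ -0.7812, the equation fails at this point, so it cannot hold for every real x for which both sides are defined.
cos²(x) means (cos x)², squaring the output; cos(x²) squares the input. These are different functions.

Conclusion: False.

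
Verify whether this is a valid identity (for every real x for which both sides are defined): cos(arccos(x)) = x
Yes, this is an identity.

Claim: cos(arccos(x)) = x.
Reasoning: For -1 ≤ x ≤ 1 (where arccos is defined), arccos(x) is by definition an angle whose cosine equals x. Taking the cosine of that angle returns x. (Note the other order, arccos(cos x) = x, is NOT an identity.)
So the two sides agree for every real x for which both sides are defined.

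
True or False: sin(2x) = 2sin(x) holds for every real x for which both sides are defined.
Claim: sin(2x) = 2sin(x).
Test a specific point where both sides are defined: x = -π/6.
LHS = sin(2x) ≈ -0.8660
RHS = 2sin(x) ≈ -1.0000
Since -0.8660 ≠ -1.0000, the equation fails at this point, so it cannot hold for every real x for which both sides are defined.
The correct double-angle formula is sin(2x) = 2sin(x)cos(x).

Conclusion: False.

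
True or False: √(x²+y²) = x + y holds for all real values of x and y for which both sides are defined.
Claim: √(x²+y²) = x + y.
Test a specific point where both sides are defined: x = 3/2, y = 1/2.
LHS = √(x²+y²) ≈ 1.5811
RHS = x + y ≈ 2.0000
Since 1.5811 ≠ 2.0000, the equation fails at this point, so it cannot hold for all real values of x and y for which both sides are defined.
(x+y)² = x² + 2xy + y², not x² + y², so the square root does not split this way.

Conclusion: False.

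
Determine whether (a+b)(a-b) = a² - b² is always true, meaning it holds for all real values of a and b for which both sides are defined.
Claim: (a+b)(a-b) = a² - b².
Reasoning: Expand: (a+b)(a-b) = a² - ab + ba - b² = a² - b² (the cross terms cancel).
So the two sides agree for all real values of a and b for which both sides are defined.

Conclusion: Yes, this is an identity.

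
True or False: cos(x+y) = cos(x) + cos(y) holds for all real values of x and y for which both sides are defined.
Claim: cos(x+y) = cos(x) + cos(y).
Test a specific point where both sides are defined: x = π, y = π/4.
LHS = cos(x+y) ≈ -0.7071
RHS = cos(x) + cos(y) ≈ -0.2929
Since -0.7071 ≠ -0.2929, the equation fails at this point, so it cannot hold for all real values of x and y for which both sides are defined.
The correct expansion is cos(x+y) = cos(x)cos(y) - sin(x)sin(y); cosine is not additive.

Conclusion: False.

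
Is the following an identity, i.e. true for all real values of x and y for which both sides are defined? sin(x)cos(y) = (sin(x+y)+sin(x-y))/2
Yes, this is an identity.

Claim: sin(x)cos(y) = (sin(x+y)+sin(x-y))/2.
Reasoning: sin(x+y) = sin(x)cos(y) + cos(x)sin(y) and sin(x-y) = sin(x)cos(y) - cos(x)sin(y). Adding, sin(x+y) + sin(x-y) = 2sin(x)cos(y); divide by 2.
So the two sides agree for all real values of x and y for which both sides are defined.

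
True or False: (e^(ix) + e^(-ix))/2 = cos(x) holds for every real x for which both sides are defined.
Claim: (e^(ix) + e^(-ix))/2 = cos(x).
Reasoning: By Euler's formula e^(ix) = cos(x) + i·sin(x) and e^(-ix) = cos(x) - i·sin(x). Adding cancels the sine terms: e^(ix) + e^(-ix) = 2cos(x); divide by 2.
So the two sides agree for every real x for which both sides are defined.

Conclusion: True.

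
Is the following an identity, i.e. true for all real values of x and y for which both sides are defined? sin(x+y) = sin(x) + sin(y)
No, this is NOT an identity.

Claim: sin(x+y) = sin(x) + sin(y).
Test a specific point where both sides are defined: x = π/2, y = π/6.
LHS = sin(x+y) ≈ 0.8660
RHS = sin(x) + sin(y) ≈ 1.5000
Since 0.8660 ≠ 1.5000, the equation fails at this point, so it cannot hold for all real values of x and y for which both sides are defined.
The correct expansion is sin(x+y) = sin(x)cos(y) + cos(x)sin(y); sine is not additive.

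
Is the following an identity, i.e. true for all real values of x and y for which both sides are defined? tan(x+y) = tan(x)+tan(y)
Claim: tan(x+y) = tan(x)+tan(y).
Test a specific point where both sides are defined: x = π/4, y = π/3.
LHS = tan(x+y) ≈ -3.7321
RHS = tan(x)+tan(y) ≈ 2.7321
Since -3.7321 ≠ 2.7321, the equation fails at this point, so it cannot hold for all real values of x and y for which both sides are defined.
The correct formula is tan(x+y) = (tan(x) + tan(y))/(1 - tan(x)tan(y)).

Conclusion: No, this is NOT an identity.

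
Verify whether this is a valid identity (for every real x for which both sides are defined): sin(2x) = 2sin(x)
Claim: sin(2x) = 2sin(x).
Test a specific point where both sides are defined: x = -π/2.
LHS = sin(2x) ≈ 0.0000
RHS = 2sin(x) ≈ -2.0000
Since 0.0000 ≠ -2.0000, the equation fails at this point, so it cannot hold for every real x for which both sides are defined.
The correct double-angle formula is sin(2x) = 2sin(x)cos(x).

Conclusion: No, this is NOT an identity.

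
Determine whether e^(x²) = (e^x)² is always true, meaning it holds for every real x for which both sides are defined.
No, this is NOT an identity.

Claim: e^(x²) = (e^x)².
Test a specific point where both sides are defined: x = 3.
LHS = e^(x²) ≈ 8103.0839
RHS = (e^x)² ≈ 403.4288
Since 8103.0839 ≠ 403.4288, the equation fails at this point, so it cannot hold for every real x for which both sides are defined.
(e^x)² = e^(2x), and 2x ≠ x² in general.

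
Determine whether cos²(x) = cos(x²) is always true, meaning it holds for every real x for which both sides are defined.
No, this is NOT an identity.

Claim: cos²(x) = cos(x²).
Test a specific point where both sides are defined: x = -π/4.
LHS = cos²(x) ≈ 0.5000
RHS = cos(x²) ≈ 0.8157
Since 0.5000 ≠ 0.8157, the equation fails at this point, so it cannot hold for every real x for which both sides are defined.
cos²(x) means (cos x)², squaring the output; cos(x²) squares the input. These are different functions.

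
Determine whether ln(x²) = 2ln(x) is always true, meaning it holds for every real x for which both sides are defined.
Yes, this is an identity.

Claim: ln(x²) = 2ln(x).
Reasoning: The right side requires x > 0. For x > 0, x² = (e^(ln x))² = e^(2ln x), so ln(x²) = 2ln(x). (For x < 0 the right side is undefined, so those values are outside the claim.)
So the two sides agree for every real x for which both sides are defined.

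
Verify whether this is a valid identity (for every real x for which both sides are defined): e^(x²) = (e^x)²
No, this is NOT an identity.

Claim: e^(x²) = (e^x)².
Test a specific point where both sides are defined: x = -2.
LHS = e^(x²) ≈ 54.5982
RHS = (e^x)² ≈ 0.0183
Since 54.5982 ≠ 0.0183, the equation fails at this point, so it cannot hold for every real x for which both sides are defined.
(e^x)² = e^(2x), and 2x ≠ x² in general.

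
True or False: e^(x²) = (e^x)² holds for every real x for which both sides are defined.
False.

Claim: e^(x²) = (e^x)².
Test a specific point where both sides are defined: x = 3/2.
LHS = e^(x²) ≈ 9.4877
RHS = (e^x)² ≈ 20.0855
Since 9.4877 ≠ 20.0855, the equation fails at this point, so it cannot hold for every real x for which both sides are defined.
(e^x)² = e^(2x), and 2x ≠ x² in general.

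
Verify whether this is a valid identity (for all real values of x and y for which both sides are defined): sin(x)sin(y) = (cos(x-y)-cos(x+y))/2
Claim: sin(x)sin(y) = (cos(x-y)-cos(x+y))/2.
Reasoning: cos(x-y) = cos(x)cos(y) + sin(x)sin(y) and cos(x+y) = cos(x)cos(y) - sin(x)sin(y). Subtracting, cos(x-y) - cos(x+y) = 2sin(x)sin(y); divide by 2.
So the two sides agree for all real values of x and y for which both sides are defined.

Conclusion: Yes, this is an identity.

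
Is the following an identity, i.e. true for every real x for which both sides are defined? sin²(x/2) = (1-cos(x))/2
Claim: sin²(x/2) = (1-cos(x))/2.
Reasoning: Use cos(2θ) = 1 - 2sin²θ with θ = x/2: cos(x) = 1 - 2sin²(x/2). Solving for sin²(x/2) gives (1 - cos(x))/2.
So the two sides agree for every real x for which both sides are defined.

Conclusion: Yes, this is an identity.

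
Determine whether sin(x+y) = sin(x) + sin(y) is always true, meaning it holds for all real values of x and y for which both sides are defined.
No, this is NOT an identity.

Claim: sin(x+y) = sin(x) + sin(y).
Test a specific point where both sides are defined: x = π, y = 2π/3.
LHS = sin(x+y) ≈ -0.8660
RHS = sin(x) + sin(y) ≈ 0.8660
Since -0.8660 ≠ 0.8660, the equation fails at this point, so it cannot hold for all real values of x and y for which both sides are defined.
The correct expansion is sin(x+y) = sin(x)cos(y) + cos(x)sin(y); sine is not additive.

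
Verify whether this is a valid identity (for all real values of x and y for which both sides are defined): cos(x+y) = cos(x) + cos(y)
No, this is NOT an identity.

Claim: cos(x+y) = cos(x) + cos(y).
Test a specific point where both sides are defined: x = -π/3, y = -π/6.
LHS = cos(x+y) ≈ 0.0000
RHS = cos(x) + cos(y) ≈ 1.3660
Since 0.0000 ≠ 1.3660, the equation fails at this point, so it cannot hold for all real values of x and y for which both sides are defined.
The correct expansion is cos(x+y) = cos(x)cos(y) - sin(x)sin(y); cosine is not additive.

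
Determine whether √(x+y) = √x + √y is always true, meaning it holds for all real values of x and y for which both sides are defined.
No, this is NOT an identity.

Claim: √(x+y) = √x + √y.
Test a specific point where both sides are defined: x = 5, y = 5.
LHS = √(x+y) ≈ 3.1623
RHS = √x + √y ≈ 4.4721
Since 3.1623 ≠ 4.4721, the equation fails at this point, so it cannot hold for all real values of x and y for which both sides are defined.
Squaring the right side gives x + 2√(xy) + y, not x + y.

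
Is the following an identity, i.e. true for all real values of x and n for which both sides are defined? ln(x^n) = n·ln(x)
Yes, this is an identity.

Claim: ln(x^n) = n·ln(x).
Reasoning: The right side requires x > 0. For x > 0, x^n = (e^(ln x))^n = e^(n·ln x), so taking ln of both sides gives ln(x^n) = n·ln(x).
So the two sides agree for all real values of x and n for which both sides are defined.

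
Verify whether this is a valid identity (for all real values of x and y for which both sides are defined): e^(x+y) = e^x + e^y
No, this is NOT an identity.

Claim: e^(x+y) = e^x + e^y.
Test a specific point where both sides are defined: x = 3/2, y = 5.
LHS = e^(x+y) ≈ 665.1416
RHS = e^x + e^y ≈ 152.8948
Since 665.1416 ≠ 152.8948, the equation fails at this point, so it cannot hold for all real values of x and y for which both sides are defined.
The correct rule is e^(x+y) = e^x · e^y (a product, not a sum).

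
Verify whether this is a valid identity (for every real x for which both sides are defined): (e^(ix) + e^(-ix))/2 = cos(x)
Claim: (e^(ix) + e^(-ix))/2 = cos(x).
Reasoning: By Euler's formula e^(ix) = cos(x) + i·sin(x) and e^(-ix) = cos(x) - i·sin(x). Adding cancels the sine terms: e^(ix) + e^(-ix) = 2cos(x); divide by 2.
So the two sides agree for every real x for which both sides are defined.

Conclusion: Yes, this is an identity.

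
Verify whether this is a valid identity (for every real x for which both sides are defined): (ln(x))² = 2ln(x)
Claim: (ln(x))² = 2ln(x).
Test a specific point where both sides are defined: x = 3/2.
LHS = (ln(x))² ≈ 0.1644
RHS = 2ln(x) ≈ 0.8109
Since 0.1644 ≠ 0.8109, the equation fails at this point, so it cannot hold for every real x for which both sides are defined.
2ln(x) equals ln(x²), which is not the same as (ln x)².

Conclusion: No, this is NOT an identity.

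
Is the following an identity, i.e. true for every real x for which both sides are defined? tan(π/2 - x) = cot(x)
Yes, this is an identity.

Claim: tan(π/2 - x) = cot(x).
Reasoning: tan(π/2 - x) = sin(π/2 - x)/cos(π/2 - x) = cos(x)/sin(x) = cot(x), using the cofunction identities sin(π/2 - x) = cos(x) and cos(π/2 - x) = sin(x).
So the two sides agree for every real x for which both sides are defined.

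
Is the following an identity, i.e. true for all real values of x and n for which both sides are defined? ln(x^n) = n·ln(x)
Yes, this is an identity.

Claim: ln(x^n) = n·ln(x).
Reasoning: The right side requires x > 0. For x > 0, x^n = (e^(ln x))^n = e^(n·ln x), so taking ln of both sides gives ln(x^n) = n·ln(x).
So the two sides agree for all real values of x and n for which both sides are defined.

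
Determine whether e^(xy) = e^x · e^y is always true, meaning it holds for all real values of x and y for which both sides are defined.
Claim: e^(xy) = e^x · e^y.
Test a specific point where both sides are defined: x = 1/2, y = 3.
LHS = e^(xy) ≈ 4.4817
RHS = e^x · e^y ≈ 33.1155
Since 4.4817 ≠ 33.1155, the equation fails at this point, so it cannot hold for all real values of x and y for which both sides are defined.
e^x · e^y = e^(x+y), not e^(xy).

Conclusion: No, this is NOT an identity.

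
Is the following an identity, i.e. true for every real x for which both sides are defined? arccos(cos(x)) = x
Claim: arccos(cos(x)) = x.
Test a specific point where both sides are defined: x = -π/3.
LHS = arccos(cos(x)) ≈ 1.0472
RHS = x ≈ -1.0472
Since 1.0472 ≠ -1.0472, the equation fails at this point, so it cannot hold for every real x for which both sides are defined.
arccos only returns values in [0, π], so arccos(cos(x)) = x holds only for x in that interval, not for all real x.

Conclusion: No, this is NOT an identity.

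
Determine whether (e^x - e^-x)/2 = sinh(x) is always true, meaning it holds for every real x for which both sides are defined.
Yes, this is an identity.

Claim: (e^x - e^-x)/2 = sinh(x).
Reasoning: This is exactly the definition of the hyperbolic sine: sinh(x) := (e^x - e^-x)/2.
So the two sides agree for every real x for which both sides are defined.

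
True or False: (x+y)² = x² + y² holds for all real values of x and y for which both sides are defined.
False.

Claim: (x+y)² = x² + y².
Test a specific point where both sides are defined: x = 1/2, y = 5.
LHS = (x+y)² ≈ 30.2500
RHS = x² + y² ≈ 25.2500
Since 30.2500 ≠ 25.2500, the equation fails at this point, so it cannot hold for all real values of x and y for which both sides are defined.
The correct expansion is (x+y)² = x² + 2xy + y²; the cross term 2xy is missing.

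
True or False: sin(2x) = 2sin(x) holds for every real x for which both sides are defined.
Claim: sin(2x) = 2sin(x).
Test a specific point where both sides are defined: x = π/6.
LHS = sin(2x) ≈ 0.8660
RHS = 2sin(x) ≈ 1.0000
Since 0.8660 ≠ 1.0000, the equation fails at this point, so it cannot hold for every real x for which both sides are defined.
The correct double-angle formula is sin(2x) = 2sin(x)cos(x).

Conclusion: False.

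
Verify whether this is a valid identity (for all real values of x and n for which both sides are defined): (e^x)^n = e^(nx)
Claim: (e^x)^n = e^(nx).
Reasoning: e^x is a positive real number, and for a positive base B and real exponent n, B^n = e^(n·ln B). With B = e^x, ln B = x, so (e^x)^n = e^(n·x).
So the two sides agree for all real values of x and n for which both sides are defined.

Conclusion: Yes, this is an identity.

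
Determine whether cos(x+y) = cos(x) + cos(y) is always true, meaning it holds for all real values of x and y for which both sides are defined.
Claim: cos(x+y) = cos(x) + cos(y).
Test a specific point where both sides are defined: x = π/4, y = π/3.
LHS = cos(x+y) ≈ -0.2588
RHS = cos(x) + cos(y) ≈ 1.2071
Since -0.2588 ≠ 1.2071, the equation fails at this point, so it cannot hold for all real values of x and y for which both sides are defined.
The correct expansion is cos(x+y) = cos(x)cos(y) - sin(x)sin(y); cosine is not additive.

Conclusion: No, this is NOT an identity.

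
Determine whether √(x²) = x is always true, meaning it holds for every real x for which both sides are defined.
No, this is NOT an identity.

Claim: √(x²) = x.
Test a specific point where both sides are defined: x = -2.
LHS = √(x²) ≈ 2.0000
RHS = x ≈ -2.0000
Since 2.0000 ≠ -2.0000, the equation fails at this point, so it cannot hold for every real x for which both sides are defined.
√(x²) = |x|, which differs from x whenever x < 0 (both sides are defined for every real x).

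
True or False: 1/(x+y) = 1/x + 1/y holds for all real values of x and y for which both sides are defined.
False.

Claim: 1/(x+y) = 1/x + 1/y.
Test a specific point where both sides are defined: x = 3/2, y = 3.
LHS = 1/(x+y) ≈ 0.2222
RHS = 1/x + 1/y ≈ 1.0000
Since 0.2222 ≠ 1.0000, the equation fails at this point, so it cannot hold for all real values of x and y for which both sides are defined.
1/x + 1/y = (x+y)/(xy), which is not 1/(x+y).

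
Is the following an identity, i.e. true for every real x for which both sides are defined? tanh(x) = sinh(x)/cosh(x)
Yes, this is an identity.

Claim: tanh(x) = sinh(x)/cosh(x).
Reasoning: tanh(x) is defined as sinh(x)/cosh(x) = (e^x - e^-x)/(e^x + e^-x); cosh(x) ≥ 1 is never zero, so this holds for every real x.
So the two sides agree for every real x for which both sides are defined.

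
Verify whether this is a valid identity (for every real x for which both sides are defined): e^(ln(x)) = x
Yes, this is an identity.

Claim: e^(ln(x)) = x.
Reasoning: For x > 0, ln(x) is by definition the exponent p such that e^p = x. Raising e to that exponent therefore returns x: e^(ln x) = x.
So the two sides agree for every real x for which both sides are defined.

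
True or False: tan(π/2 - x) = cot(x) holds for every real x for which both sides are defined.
Claim: tan(π/2 - x) = cot(x).
Reasoning: tan(π/2 - x) = sin(π/2 - x)/cos(π/2 - x) = cos(x)/sin(x) = cot(x), using the cofunction identities sin(π/2 - x) = cos(x) and cos(π/2 - x) = sin(x).
So the two sides agree for every real x for which both sides are defined.

Conclusion: True.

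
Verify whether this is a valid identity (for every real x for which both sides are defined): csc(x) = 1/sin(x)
Yes, this is an identity.

Claim: csc(x) = 1/sin(x).
Reasoning: csc(x) is by definition the reciprocal of sin(x), wherever sin(x) ≠ 0.
So the two sides agree for every real x for which both sides are defined.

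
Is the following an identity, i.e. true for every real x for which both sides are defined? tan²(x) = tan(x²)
Claim: tan²(x) = tan(x²).
Test a specific point where both sides are defined: x = -π/4.
LHS = tan²(x) ≈ 1.0000
RHS = tan(x²) ≈ 0.7092
Since 1.0000 ≠ 0.7092, the equation fails at this point, so it cannot hold for every real x for which both sides are defined.
tan²(x) means (tan x)², squaring the output; tan(x²) squares the input. These are different functions.

Conclusion: No, this is NOT an identity.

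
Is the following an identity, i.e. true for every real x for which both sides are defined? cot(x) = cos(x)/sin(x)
Yes, this is an identity.

Claim: cot(x) = cos(x)/sin(x).
Reasoning: cot(x) is defined as 1/tan(x) = 1/(sin(x)/cos(x)) = cos(x)/sin(x), wherever sin(x) ≠ 0.
So the two sides agree for every real x for which both sides are defined.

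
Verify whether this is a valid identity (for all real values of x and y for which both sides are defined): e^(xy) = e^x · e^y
Claim: e^(xy) = e^x · e^y.
Test a specific point where both sides are defined: x = 1, y = 3.
LHS = e^(xy) ≈ 20.0855
RHS = e^x · e^y ≈ 54.5982
Since 20.0855 ≠ 54.5982, the equation fails at this point, so it cannot hold for all real values of x and y for which both sides are defined.
e^x · e^y = e^(x+y), not e^(xy).

Conclusion: No, this is NOT an identity.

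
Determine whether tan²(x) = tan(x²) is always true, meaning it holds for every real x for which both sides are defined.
Claim: tan²(x) = tan(x²).
Test a specific point where both sides are defined: x = -π/3.
LHS = tan²(x) ≈ 3.0000
RHS = tan(x²) ≈ 1.9485
Since 3.0000 ≠ 1.9485, the equation fails at this point, so it cannot hold for every real x for which both sides are defined.
tan²(x) means (tan x)², squaring the output; tan(x²) squares the input. These are different functions.

Conclusion: No, this is NOT an identity.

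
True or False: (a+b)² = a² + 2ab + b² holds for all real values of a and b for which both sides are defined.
True.

Claim: (a+b)² = a² + 2ab + b².
Reasoning: Expand: (a+b)² = (a+b)(a+b) = a·a + a·b + b·a + b·b = a² + 2ab + b².
So the two sides agree for all real values of a and b for which both sides are defined.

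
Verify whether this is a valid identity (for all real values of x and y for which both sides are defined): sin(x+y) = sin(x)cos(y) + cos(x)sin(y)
Claim: sin(x+y) = sin(x)cos(y) + cos(x)sin(y).
Reasoning: By Euler's formula e^(i(x+y)) = e^(ix)·e^(iy) = (cos x + i·sin x)(cos y + i·sin y). The imaginary part of the left side is sin(x+y); the imaginary part of the product is sin(x)cos(y) + cos(x)sin(y).
So the two sides agree for all real values of x and y for which both sides are defined.

Conclusion: Yes, this is an identity.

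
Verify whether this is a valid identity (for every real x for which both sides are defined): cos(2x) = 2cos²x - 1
Yes, this is an identity.

Claim: cos(2x) = 2cos²x - 1.
Reasoning: cos(2x) = cos²x - sin²x. Replace sin²x by 1 - cos²x: cos²x - (1 - cos²x) = 2cos²x - 1.
So the two sides agree for every real x for which both sides are defined.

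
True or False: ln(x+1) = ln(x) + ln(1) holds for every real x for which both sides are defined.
False.

Claim: ln(x+1) = ln(x) + ln(1).
Test a specific point where both sides are defined: x = 2.
LHS = ln(x+1) ≈ 1.0986
RHS = ln(x) + ln(1) ≈ 0.6931
Since 1.0986 ≠ 0.6931, the equation fails at this point, so it cannot hold for every real x for which both sides are defined.
ln(1) = 0, so the right side is just ln(x), which differs from ln(x+1).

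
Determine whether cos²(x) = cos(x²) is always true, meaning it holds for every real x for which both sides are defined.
Claim: cos²(x) = cos(x²).
Test a specific point where both sides are defined: x = π/2.
LHS = cos²(x) ≈ 0.0000
RHS = cos(x²) ≈ -0.7812
Since 0.0000 ≠ -0.7812, the equation fails at this point, so it cannot hold for every real x for which both sides are defined.
cos²(x) means (cos x)², squaring the output; cos(x²) squares the input. These are different functions.

Conclusion: No, this is NOT an identity.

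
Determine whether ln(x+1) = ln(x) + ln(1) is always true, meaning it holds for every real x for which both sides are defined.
No, this is NOT an identity.

Claim: ln(x+1) = ln(x) + ln(1).
Test a specific point where both sides are defined: x = 3.
LHS = ln(x+1) ≈ 1.3863
RHS = ln(x) + ln(1) ≈ 1.0986
Since 1.3863 ≠ 1.0986, the equation fails at this point, so it cannot hold for every real x for which both sides are defined.
ln(1) = 0, so the right side is just ln(x), which differs from ln(x+1).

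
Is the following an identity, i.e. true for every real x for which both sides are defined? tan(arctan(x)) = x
Claim: tan(arctan(x)) = x.
Reasoning: For every real x, arctan(x) is by definition the angle in (-π/2, π/2) whose tangent equals x. Taking the tangent of that angle returns x.
So the two sides agree for every real x for which both sides are defined.

Conclusion: Yes, this is an identity.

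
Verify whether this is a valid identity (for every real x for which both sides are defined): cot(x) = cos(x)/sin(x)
Claim: cot(x) = cos(x)/sin(x).
Reasoning: cot(x) is defined as 1/tan(x) = 1/(sin(x)/cos(x)) = cos(x)/sin(x), wherever sin(x) ≠ 0.
So the two sides agree for every real x for which both sides are defined.

Conclusion: Yes, this is an identity.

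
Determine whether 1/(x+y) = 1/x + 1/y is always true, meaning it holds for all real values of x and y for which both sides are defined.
Claim: 1/(x+y) = 1/x + 1/y.
Test a specific point where both sides are defined: x = 1/2, y = 2.
LHS = 1/(x+y) ≈ 0.4000
RHS = 1/x + 1/y ≈ 2.5000
Since 0.4000 ≠ 2.5000, the equation fails at this point, so it cannot hold for all real values of x and y for which both sides are defined.
1/x + 1/y = (x+y)/(xy), which is not 1/(x+y).

Conclusion: No, this is NOT an identity.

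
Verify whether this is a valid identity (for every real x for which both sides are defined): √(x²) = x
Claim: √(x²) = x.
Test a specific point where both sides are defined: x = -1.
LHS = √(x²) ≈ 1.0000
RHS = x ≈ -1.0000
Since 1.0000 ≠ -1.0000, the equation fails at this point, so it cannot hold for every real x for which both sides are defined.
√(x²) = |x|, which differs from x whenever x < 0 (both sides are defined for every real x).

Conclusion: No, this is NOT an identity.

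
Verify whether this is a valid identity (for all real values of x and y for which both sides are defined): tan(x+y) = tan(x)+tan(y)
No, this is NOT an identity.

Claim: tan(x+y) = tan(x)+tan(y).
Test a specific point where both sides are defined: x = 3π/4, y = -π/6.
LHS = tan(x+y) ≈ -3.7321
RHS = tan(x)+tan(y) ≈ -1.5774
Since -3.7321 ≠ -1.5774, the equation fails at this point, so it cannot hold for all real values of x and y for which both sides are defined.
The correct formula is tan(x+y) = (tan(x) + tan(y))/(1 - tan(x)tan(y)).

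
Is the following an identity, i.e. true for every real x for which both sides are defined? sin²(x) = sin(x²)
No, this is NOT an identity.

Claim: sin²(x) = sin(x²).
Test a specific point where both sides are defined: x = π/2.
LHS = sin²(x) ≈ 1.0000
RHS = sin(x²) ≈ 0.6243
Since 1.0000 ≠ 0.6243, the equation fails at this point, so it cannot hold for every real x for which both sides are defined.
sin²(x) means (sin x)², squaring the output; sin(x²) squares the input. These are different functions.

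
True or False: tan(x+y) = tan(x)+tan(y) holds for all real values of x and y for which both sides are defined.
False.

Claim: tan(x+y) = tan(x)+tan(y).
Test a specific point where both sides are defined: x = -π/4, y = -π/6.
LHS = tan(x+y) ≈ -3.7321
RHS = tan(x)+tan(y) ≈ -1.5774
Since -3.7321 ≠ -1.5774, the equation fails at this point, so it cannot hold for all real values of x and y for which both sides are defined.
The correct formula is tan(x+y) = (tan(x) + tan(y))/(1 - tan(x)tan(y)).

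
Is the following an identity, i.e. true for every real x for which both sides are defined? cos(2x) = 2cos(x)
No, this is NOT an identity.

Claim: cos(2x) = 2cos(x).
Test a specific point where both sides are defined: x = -π/6.
LHS = cos(2x) ≈ 0.5000
RHS = 2cos(x) ≈ 1.7321
Since 0.5000 ≠ 1.7321, the equation fails at this point, so it cannot hold for every real x for which both sides are defined.
The correct double-angle formula is cos(2x) = cos²x - sin²x.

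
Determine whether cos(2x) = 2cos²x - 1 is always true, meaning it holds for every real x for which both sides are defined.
Yes, this is an identity.

Claim: cos(2x) = 2cos²x - 1.
Reasoning: cos(2x) = cos²x - sin²x. Replace sin²x by 1 - cos²x: cos²x - (1 - cos²x) = 2cos²x - 1.
So the two sides agree for every real x for which both sides are defined.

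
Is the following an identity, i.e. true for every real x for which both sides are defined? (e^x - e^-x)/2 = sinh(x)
Claim: (e^x - e^-x)/2 = sinh(x).
Reasoning: This is exactly the definition of the hyperbolic sine: sinh(x) := (e^x - e^-x)/2.
So the two sides agree for every real x for which both sides are defined.

Conclusion: Yes, this is an identity.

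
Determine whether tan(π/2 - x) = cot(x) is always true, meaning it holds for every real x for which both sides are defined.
Claim: tan(π/2 - x) = cot(x).
Reasoning: tan(π/2 - x) = sin(π/2 - x)/cos(π/2 - x) = cos(x)/sin(x) = cot(x), using the cofunction identities sin(π/2 - x) = cos(x) and cos(π/2 - x) = sin(x).
So the two sides agree for every real x for which both sides are defined.

Conclusion: Yes, this is an identity.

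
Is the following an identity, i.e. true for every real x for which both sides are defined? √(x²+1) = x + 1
No, this is NOT an identity.

Claim: √(x²+1) = x + 1.
Test a specific point where both sides are defined: x = -2.
LHS = √(x²+1) ≈ 2.2361
RHS = x + 1 ≈ -1.0000
Since 2.2361 ≠ -1.0000, the equation fails at this point, so it cannot hold for every real x for which both sides are defined.
(x+1)² = x² + 2x + 1 ≠ x² + 1 unless x = 0.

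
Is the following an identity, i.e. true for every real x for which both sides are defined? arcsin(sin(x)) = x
Claim: arcsin(sin(x)) = x.
Test a specific point where both sides are defined: x = 2π/3.
LHS = arcsin(sin(x)) ≈ 1.0472
RHS = x ≈ 2.0944
Since 1.0472 ≠ 2.0944, the equation fails at this point, so it cannot hold for every real x for which both sides are defined.
arcsin only returns values in [-π/2, π/2], so arcsin(sin(x)) = x holds only for x in that interval, not for all real x.

Conclusion: No, this is NOT an identity.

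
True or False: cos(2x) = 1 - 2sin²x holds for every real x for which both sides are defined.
True.

Claim: cos(2x) = 1 - 2sin²x.
Reasoning: cos(2x) = cos²x - sin²x. Replace cos²x by 1 - sin²x: (1 - sin²x) - sin²x = 1 - 2sin²x.
So the two sides agree for every real x for which both sides are defined.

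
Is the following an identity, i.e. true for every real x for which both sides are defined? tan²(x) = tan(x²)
No, this is NOT an identity.

Claim: tan²(x) = tan(x²).
Test a specific point where both sides are defined: x = π/3.
LHS = tan²(x) ≈ 3.0000
RHS = tan(x²) ≈ 1.9485
Since 3.0000 ≠ 1.9485, the equation fails at this point, so it cannot hold for every real x for which both sides are defined.
tan²(x) means (tan x)², squaring the output; tan(x²) squares the input. These are different functions.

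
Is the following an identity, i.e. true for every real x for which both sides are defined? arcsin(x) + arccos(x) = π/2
Claim: arcsin(x) + arccos(x) = π/2.
Reasoning: Both sides are defined for -1 ≤ x ≤ 1. Let θ = arcsin(x), so sin θ = x and θ ∈ [-π/2, π/2]. Then cos(π/2 - θ) = sin θ = x and π/2 - θ ∈ [0, π], which is exactly the range of arccos, so arccos(x) = π/2 - θ. Adding: arcsin(x) + arccos(x) = θ + (π/2 - θ) = π/2.
So the two sides agree for every real x for which both sides are defined.

Conclusion: Yes, this is an identity.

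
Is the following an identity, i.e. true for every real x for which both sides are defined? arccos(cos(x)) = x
No, this is NOT an identity.

Claim: arccos(cos(x)) = x.
Test a specific point where both sides are defined: x = -π/3.
LHS = arccos(cos(x)) ≈ 1.0472
RHS = x ≈ -1.0472
Since 1.0472 ≠ -1.0472, the equation fails at this point, so it cannot hold for every real x for which both sides are defined.
arccos only returns values in [0, π], so arccos(cos(x)) = x holds only for x in that interval, not for all real x.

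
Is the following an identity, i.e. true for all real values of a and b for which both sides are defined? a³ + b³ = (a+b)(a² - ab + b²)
Yes, this is an identity.

Claim: a³ + b³ = (a+b)(a² - ab + b²).
Reasoning: Expand the right side: (a+b)(a² - ab + b²) = a³ - a²b + ab² + a²b - ab² + b³ = a³ + b³ (the middle terms cancel in pairs).
So the two sides agree for all real values of a and b for which both sides are defined.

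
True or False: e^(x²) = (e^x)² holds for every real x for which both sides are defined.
Claim: e^(x²) = (e^x)².
Test a specific point where both sides are defined: x = 3/2.
LHS = e^(x²) ≈ 9.4877
RHS = (e^x)² ≈ 20.0855
Since 9.4877 ≠ 20.0855, the equation fails at this point, so it cannot hold for every real x for which both sides are defined.
(e^x)² = e^(2x), and 2x ≠ x² in general.

Conclusion: False.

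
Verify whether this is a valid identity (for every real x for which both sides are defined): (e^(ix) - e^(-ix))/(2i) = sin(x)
Claim: (e^(ix) - e^(-ix))/(2i) = sin(x).
Reasoning: By Euler's formula e^(ix) = cos(x) + i·sin(x) and e^(-ix) = cos(x) - i·sin(x). Subtracting cancels the cosine terms: e^(ix) - e^(-ix) = 2i·sin(x); divide by 2i.
So the two sides agree for every real x for which both sides are defined.

Conclusion: Yes, this is an identity.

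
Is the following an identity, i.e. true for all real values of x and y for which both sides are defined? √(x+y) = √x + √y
No, this is NOT an identity.

Claim: √(x+y) = √x + √y.
Test a specific point where both sides are defined: x = 5, y = 1/2.
LHS = √(x+y) ≈ 2.3452
RHS = √x + √y ≈ 2.9432
Since 2.3452 ≠ 2.9432, the equation fails at this point, so it cannot hold for all real values of x and y for which both sides are defined.
Squaring the right side gives x + 2√(xy) + y, not x + y.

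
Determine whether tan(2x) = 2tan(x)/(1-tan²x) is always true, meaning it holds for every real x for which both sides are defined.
Claim: tan(2x) = 2tan(x)/(1-tan²x).
Reasoning: tan(2x) = sin(2x)/cos(2x) = 2sin(x)cos(x) / (cos²x - sin²x). Divide numerator and denominator by cos²x: 2tan(x) / (1 - tan²x).
So the two sides agree for every real x for which both sides are defined.

Conclusion: Yes, this is an identity.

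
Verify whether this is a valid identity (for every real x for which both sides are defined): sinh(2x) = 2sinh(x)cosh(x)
Yes, this is an identity.

Claim: sinh(2x) = 2sinh(x)cosh(x).
Reasoning: 2sinh(x)cosh(x) = 2 · (e^x - e^-x)/2 · (e^x + e^-x)/2 = (e^(2x) - e^(-2x))/2 = sinh(2x).
So the two sides agree for every real x for which both sides are defined.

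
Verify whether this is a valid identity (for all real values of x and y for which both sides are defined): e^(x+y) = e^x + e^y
Claim: e^(x+y) = e^x + e^y.
Test a specific point where both sides are defined: x = 4, y = -1.
LHS = e^(x+y) ≈ 20.0855
RHS = e^x + e^y ≈ 54.9660
Since 20.0855 ≠ 54.9660, the equation fails at this point, so it cannot hold for all real values of x and y for which both sides are defined.
The correct rule is e^(x+y) = e^x · e^y (a product, not a sum).

Conclusion: No, this is NOT an identity.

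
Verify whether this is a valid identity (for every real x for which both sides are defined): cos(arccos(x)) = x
Claim: cos(arccos(x)) = x.
Reasoning: For -1 ≤ x ≤ 1 (where arccos is defined), arccos(x) is by definition an angle whose cosine equals x. Taking the cosine of that angle returns x. (Note the other order, arccos(cos x) = x, is NOT an identity.)
So the two sides agree for every real x for which both sides are defined.

Conclusion: Yes, this is an identity.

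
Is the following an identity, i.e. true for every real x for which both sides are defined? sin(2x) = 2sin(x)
No, this is NOT an identity.

Claim: sin(2x) = 2sin(x).
Test a specific point where both sides are defined: x = -π/6.
LHS = sin(2x) ≈ -0.8660
RHS = 2sin(x) ≈ -1.0000
Since -0.8660 ≠ -1.0000, the equation fails at this point, so it cannot hold for every real x for which both sides are defined.
The correct double-angle formula is sin(2x) = 2sin(x)cos(x).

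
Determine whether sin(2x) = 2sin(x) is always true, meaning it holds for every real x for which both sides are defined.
No, this is NOT an identity.

Claim: sin(2x) = 2sin(x).
Test a specific point where both sides are defined: x = π/3.
LHS = sin(2x) ≈ 0.8660
RHS = 2sin(x) ≈ 1.7321
Since 0.8660 ≠ 1.7321, the equation fails at this point, so it cannot hold for every real x for which both sides are defined.
The correct double-angle formula is sin(2x) = 2sin(x)cos(x).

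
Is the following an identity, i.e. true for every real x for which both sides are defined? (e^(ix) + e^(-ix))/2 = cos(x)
Yes, this is an identity.

Claim: (e^(ix) + e^(-ix))/2 = cos(x).
Reasoning: By Euler's formula e^(ix) = cos(x) + i·sin(x) and e^(-ix) = cos(x) - i·sin(x). Adding cancels the sine terms: e^(ix) + e^(-ix) = 2cos(x); divide by 2.
So the two sides agree for every real x for which both sides are defined.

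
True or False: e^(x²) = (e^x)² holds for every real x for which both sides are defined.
False.

Claim: e^(x²) = (e^x)².
Test a specific point where both sides are defined: x = 1.
LHS = e^(x²) ≈ 2.7183
RHS = (e^x)² ≈ 7.3891
Since 2.7183 ≠ 7.3891, the equation fails at this point, so it cannot hold for every real x for which both sides are defined.
(e^x)² = e^(2x), and 2x ≠ x² in general.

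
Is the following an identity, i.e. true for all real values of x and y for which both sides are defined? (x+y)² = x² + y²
No, this is NOT an identity.

Claim: (x+y)² = x² + y².
Test a specific point where both sides are defined: x = 1, y = 1.
LHS = (x+y)² ≈ 4.0000
RHS = x² + y² ≈ 2.0000
Since 4.0000 ≠ 2.0000, the equation fails at this point, so it cannot hold for all real values of x and y for which both sides are defined.
The correct expansion is (x+y)² = x² + 2xy + y²; the cross term 2xy is missing.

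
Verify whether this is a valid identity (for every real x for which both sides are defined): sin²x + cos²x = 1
Claim: sin²x + cos²x = 1.
Reasoning: The point (cos x, sin x) lies on the unit circle X² + Y² = 1, so cos²x + sin²x = 1 for every real x.
So the two sides agree for every real x for which both sides are defined.

Conclusion: Yes, this is an identity.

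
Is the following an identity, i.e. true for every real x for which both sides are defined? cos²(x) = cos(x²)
No, this is NOT an identity.

Claim: cos²(x) = cos(x²).
Test a specific point where both sides are defined: x = π.
LHS = cos²(x) ≈ 1.0000
RHS = cos(x²) ≈ -0.9027
Since 1.0000 ≠ -0.9027, the equation fails at this point, so it cannot hold for every real x for which both sides are defined.
cos²(x) means (cos x)², squaring the output; cos(x²) squares the input. These are different functions.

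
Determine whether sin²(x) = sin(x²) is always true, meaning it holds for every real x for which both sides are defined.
Claim: sin²(x) = sin(x²).
Test a specific point where both sides are defined: x = -π/4.
LHS = sin²(x) ≈ 0.5000
RHS = sin(x²) ≈ 0.5785
Since 0.5000 ≠ 0.5785, the equation fails at this point, so it cannot hold for every real x for which both sides are defined.
sin²(x) means (sin x)², squaring the output; sin(x²) squares the input. These are different functions.

Conclusion: No, this is NOT an identity.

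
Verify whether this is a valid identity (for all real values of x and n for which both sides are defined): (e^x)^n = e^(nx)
Yes, this is an identity.

Claim: (e^x)^n = e^(nx).
Reasoning: e^x is a positive real number, and for a positive base B and real exponent n, B^n = e^(n·ln B). With B = e^x, ln B = x, so (e^x)^n = e^(n·x).
So the two sides agree for all real values of x and n for which both sides are defined.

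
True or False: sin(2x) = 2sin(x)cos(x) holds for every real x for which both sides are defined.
Claim: sin(2x) = 2sin(x)cos(x).
Reasoning: Put y = x in the addition formula sin(x+y) = sin(x)cos(y) + cos(x)sin(y): sin(2x) = sin(x)cos(x) + cos(x)sin(x) = 2sin(x)cos(x).
So the two sides agree for every real x for which both sides are defined.

Conclusion: True.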